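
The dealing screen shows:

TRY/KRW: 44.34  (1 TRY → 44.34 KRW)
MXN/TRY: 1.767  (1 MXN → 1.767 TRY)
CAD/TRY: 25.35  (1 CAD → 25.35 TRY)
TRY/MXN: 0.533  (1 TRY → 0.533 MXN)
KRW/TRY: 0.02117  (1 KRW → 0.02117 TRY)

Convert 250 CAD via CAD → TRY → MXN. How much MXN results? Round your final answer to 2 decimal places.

250 CAD × 25.35 = 6337.5 TRY
6337.5 TRY × 0.533 = 3377.8875 MXN

3377.89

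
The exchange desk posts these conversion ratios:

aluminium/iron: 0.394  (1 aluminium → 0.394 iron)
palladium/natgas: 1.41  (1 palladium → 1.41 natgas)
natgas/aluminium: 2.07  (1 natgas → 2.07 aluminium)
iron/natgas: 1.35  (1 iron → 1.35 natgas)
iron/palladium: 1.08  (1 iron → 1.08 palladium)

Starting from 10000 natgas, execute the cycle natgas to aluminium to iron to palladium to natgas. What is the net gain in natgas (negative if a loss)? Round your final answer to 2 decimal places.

2419.65

10000 natgas × 2.07 = 20700 aluminium
20700 aluminium × 0.394 = 8155.8 iron
8155.8 iron × 1.08 = 8808.264 palladium
8808.264 palladium × 1.41 = 12419.65224 natgas
Net change: 12419.65224 − 10000 = 2419.65224 natgas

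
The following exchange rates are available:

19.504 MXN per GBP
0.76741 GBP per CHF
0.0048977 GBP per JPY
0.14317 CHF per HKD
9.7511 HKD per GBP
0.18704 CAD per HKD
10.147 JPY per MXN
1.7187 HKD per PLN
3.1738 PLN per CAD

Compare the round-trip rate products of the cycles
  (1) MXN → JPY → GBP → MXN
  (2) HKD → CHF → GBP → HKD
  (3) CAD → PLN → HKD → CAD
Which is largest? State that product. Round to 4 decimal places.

1.0714

(1) 10.147 × 0.0048977 × 19.504 = 0.96929
(2) 0.14317 × 0.76741 × 9.7511 = 1.07135
(3) 3.1738 × 1.7187 × 0.18704 = 1.02027
Highest is cycle (2) at 1.0714 (>1, arbitrage).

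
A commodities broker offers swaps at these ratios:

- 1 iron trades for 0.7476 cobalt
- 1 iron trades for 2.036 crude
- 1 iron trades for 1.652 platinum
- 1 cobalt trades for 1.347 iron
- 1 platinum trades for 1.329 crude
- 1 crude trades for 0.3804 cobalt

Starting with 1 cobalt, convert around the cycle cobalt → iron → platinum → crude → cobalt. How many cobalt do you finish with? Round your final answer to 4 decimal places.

1.1250

1 cobalt × 1.347 = 1.347 iron
1.347 iron × 1.652 = 2.225244 platinum
2.225244 platinum × 1.329 = 2.957349276 crude
2.957349276 crude × 0.3804 = 1.1249756645904 cobalt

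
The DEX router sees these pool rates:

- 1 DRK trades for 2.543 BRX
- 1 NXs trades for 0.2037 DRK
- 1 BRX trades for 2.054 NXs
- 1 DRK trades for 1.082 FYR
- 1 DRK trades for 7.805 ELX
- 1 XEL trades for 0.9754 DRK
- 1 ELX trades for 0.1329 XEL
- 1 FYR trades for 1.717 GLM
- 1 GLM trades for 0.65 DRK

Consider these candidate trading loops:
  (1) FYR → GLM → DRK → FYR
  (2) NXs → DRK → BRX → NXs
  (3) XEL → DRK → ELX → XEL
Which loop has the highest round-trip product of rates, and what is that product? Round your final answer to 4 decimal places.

1.2076

(1) 1.717 × 0.65 × 1.082 = 1.20757
(2) 0.2037 × 2.543 × 2.054 = 1.06399
(3) 0.9754 × 7.805 × 0.1329 = 1.01177
Highest is cycle (1) at 1.2076 (>1, arbitrage).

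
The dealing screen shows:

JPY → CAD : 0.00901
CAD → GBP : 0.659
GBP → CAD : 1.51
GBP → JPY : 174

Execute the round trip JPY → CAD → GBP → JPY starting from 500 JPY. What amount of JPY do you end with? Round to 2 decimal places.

516.57

500 JPY × 0.00901 = 4.505 CAD
4.505 CAD × 0.659 = 2.968795 GBP
2.968795 GBP × 174 = 516.57033 JPY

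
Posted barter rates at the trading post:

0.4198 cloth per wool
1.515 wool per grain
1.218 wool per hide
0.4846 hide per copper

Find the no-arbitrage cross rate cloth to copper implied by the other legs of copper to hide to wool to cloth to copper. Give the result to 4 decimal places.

4.0358

Known legs of the cycle: 0.4846 × 1.218 × 0.4198 = 0.24778392744
For no arbitrage the full-cycle product must be 1, so the missing rate is 1 / 0.24778392744 ≈ 4.035774.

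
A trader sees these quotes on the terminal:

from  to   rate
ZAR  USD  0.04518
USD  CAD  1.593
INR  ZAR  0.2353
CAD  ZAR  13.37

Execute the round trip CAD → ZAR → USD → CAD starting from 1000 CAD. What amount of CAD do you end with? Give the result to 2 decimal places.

1000 CAD × 13.37 = 13370 ZAR
13370 ZAR × 0.04518 = 604.0566 USD
604.0566 USD × 1.593 = 962.2621638 CAD

962.26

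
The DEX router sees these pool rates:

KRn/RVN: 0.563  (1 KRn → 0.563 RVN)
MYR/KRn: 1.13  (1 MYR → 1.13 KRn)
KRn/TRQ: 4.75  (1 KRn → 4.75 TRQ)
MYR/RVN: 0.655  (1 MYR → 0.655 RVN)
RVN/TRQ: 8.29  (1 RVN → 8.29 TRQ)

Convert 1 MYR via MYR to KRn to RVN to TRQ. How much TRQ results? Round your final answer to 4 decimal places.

5.2740

1 MYR × 1.13 = 1.13 KRn
1.13 KRn × 0.563 = 0.63619 RVN
0.63619 RVN × 8.29 = 5.2740151 TRQ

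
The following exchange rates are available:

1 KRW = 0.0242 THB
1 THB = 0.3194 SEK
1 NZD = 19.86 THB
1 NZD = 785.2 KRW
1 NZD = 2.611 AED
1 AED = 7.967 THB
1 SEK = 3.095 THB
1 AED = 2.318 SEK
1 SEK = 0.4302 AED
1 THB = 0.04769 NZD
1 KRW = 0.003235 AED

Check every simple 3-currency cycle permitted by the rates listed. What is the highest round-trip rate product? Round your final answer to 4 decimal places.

THB→SEK→AED→THB: 0.3194 × 0.4302 × 7.967 = 1.09471
THB→NZD→AED→THB: 0.04769 × 2.611 × 7.967 = 0.99204
THB→NZD→KRW→THB: 0.04769 × 785.2 × 0.0242 = 0.90620
Maximum is THB→SEK→AED→THB at 1.0947; arbitrage exists.

1.0947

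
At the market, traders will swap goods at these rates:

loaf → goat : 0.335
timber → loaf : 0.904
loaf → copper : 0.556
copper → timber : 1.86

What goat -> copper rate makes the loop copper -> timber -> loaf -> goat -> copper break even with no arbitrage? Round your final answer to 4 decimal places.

Known legs of the cycle: 1.86 × 0.904 × 0.335 = 0.5632824
For no arbitrage the full-cycle product must be 1, so the missing rate is 1 / 0.5632824 ≈ 1.775308.

1.7753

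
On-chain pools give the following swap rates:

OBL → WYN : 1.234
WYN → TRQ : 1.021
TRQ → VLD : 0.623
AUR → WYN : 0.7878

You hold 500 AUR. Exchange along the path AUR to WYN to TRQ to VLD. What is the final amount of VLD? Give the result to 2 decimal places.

250.55

500 AUR × 0.7878 = 393.9 WYN
393.9 WYN × 1.021 = 402.1719 TRQ
402.1719 TRQ × 0.623 = 250.5530937 VLD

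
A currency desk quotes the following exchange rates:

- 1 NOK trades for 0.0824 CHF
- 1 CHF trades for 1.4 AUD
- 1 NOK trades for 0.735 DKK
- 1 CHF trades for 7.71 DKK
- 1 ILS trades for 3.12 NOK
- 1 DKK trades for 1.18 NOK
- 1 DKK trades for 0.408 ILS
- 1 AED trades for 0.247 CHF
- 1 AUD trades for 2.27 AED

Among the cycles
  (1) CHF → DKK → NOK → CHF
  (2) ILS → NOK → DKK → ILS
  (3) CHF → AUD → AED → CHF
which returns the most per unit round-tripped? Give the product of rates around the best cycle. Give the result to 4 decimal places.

(1) 7.71 × 1.18 × 0.0824 = 0.74966
(2) 3.12 × 0.735 × 0.408 = 0.93563
(3) 1.4 × 2.27 × 0.247 = 0.78497
Highest is cycle (2) at 0.9356 (≤1, no arbitrage).

0.9356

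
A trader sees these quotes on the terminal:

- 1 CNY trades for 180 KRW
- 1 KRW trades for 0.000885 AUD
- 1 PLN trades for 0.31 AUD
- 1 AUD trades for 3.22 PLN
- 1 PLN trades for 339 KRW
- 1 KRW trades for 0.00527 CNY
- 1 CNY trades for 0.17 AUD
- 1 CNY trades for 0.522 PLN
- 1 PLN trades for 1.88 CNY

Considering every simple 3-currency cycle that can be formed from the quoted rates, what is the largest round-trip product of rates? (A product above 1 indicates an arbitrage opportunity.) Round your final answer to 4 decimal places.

AUD→PLN→CNY→AUD: 3.22 × 1.88 × 0.17 = 1.02911
AUD→PLN→KRW→AUD: 3.22 × 339 × 0.000885 = 0.96605
PLN→KRW→CNY→PLN: 339 × 0.00527 × 0.522 = 0.93257
Maximum is AUD→PLN→CNY→AUD at 1.0291; arbitrage exists.

1.0291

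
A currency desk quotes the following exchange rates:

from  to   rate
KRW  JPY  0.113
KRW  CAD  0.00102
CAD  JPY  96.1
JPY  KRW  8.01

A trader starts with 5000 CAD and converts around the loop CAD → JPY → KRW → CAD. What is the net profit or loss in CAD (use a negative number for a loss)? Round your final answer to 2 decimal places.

5000 CAD × 96.1 = 480500 JPY
480500 JPY × 8.01 = 3848805 KRW
3848805 KRW × 0.00102 = 3925.7811 CAD
Net change: 3925.7811 − 5000 = -1074.2189 CAD

-1074.22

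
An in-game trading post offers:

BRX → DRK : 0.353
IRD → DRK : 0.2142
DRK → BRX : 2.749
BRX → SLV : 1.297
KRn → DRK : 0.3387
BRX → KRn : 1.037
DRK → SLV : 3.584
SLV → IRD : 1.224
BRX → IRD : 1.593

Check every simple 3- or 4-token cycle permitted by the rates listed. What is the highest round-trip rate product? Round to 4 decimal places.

0.9655

KRn→DRK→BRX→KRn: 0.3387 × 2.749 × 1.037 = 0.96554
SLV→IRD→DRK→SLV: 1.224 × 0.2142 × 3.584 = 0.93966
DRK→BRX→IRD→DRK: 2.749 × 1.593 × 0.2142 = 0.93802
SLV→IRD→DRK→BRX→SLV: 1.224 × 0.2142 × 2.749 × 1.297 = 0.93479
Maximum is KRn→DRK→BRX→KRn at 0.9655; no arbitrage — every cycle loses value.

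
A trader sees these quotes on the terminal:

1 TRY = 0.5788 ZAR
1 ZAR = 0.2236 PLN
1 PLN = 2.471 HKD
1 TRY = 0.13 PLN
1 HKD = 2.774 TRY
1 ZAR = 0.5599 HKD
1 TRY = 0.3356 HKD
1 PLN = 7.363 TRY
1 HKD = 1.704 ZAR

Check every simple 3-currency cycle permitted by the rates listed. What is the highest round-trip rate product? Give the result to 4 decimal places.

PLN→TRY→ZAR→PLN: 7.363 × 0.5788 × 0.2236 = 0.95292
PLN→HKD→ZAR→PLN: 2.471 × 1.704 × 0.2236 = 0.94149
ZAR→HKD→TRY→ZAR: 0.5599 × 2.774 × 0.5788 = 0.89897
PLN→HKD→TRY→PLN: 2.471 × 2.774 × 0.13 = 0.89109
Maximum is PLN→TRY→ZAR→PLN at 0.9529; no arbitrage — every cycle loses value.

0.9529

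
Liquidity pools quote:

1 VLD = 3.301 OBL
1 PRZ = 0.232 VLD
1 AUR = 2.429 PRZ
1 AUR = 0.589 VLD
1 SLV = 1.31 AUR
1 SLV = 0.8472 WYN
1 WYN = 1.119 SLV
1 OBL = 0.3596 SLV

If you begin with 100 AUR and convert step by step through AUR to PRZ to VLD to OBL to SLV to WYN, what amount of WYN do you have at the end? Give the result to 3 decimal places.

100 AUR × 2.429 = 242.9 PRZ
242.9 PRZ × 0.232 = 56.3528 VLD
56.3528 VLD × 3.301 = 186.0205928 OBL
186.0205928 OBL × 0.3596 = 66.89300517088 SLV
66.89300517088 SLV × 0.8472 = 56.671753980769536 WYN

56.672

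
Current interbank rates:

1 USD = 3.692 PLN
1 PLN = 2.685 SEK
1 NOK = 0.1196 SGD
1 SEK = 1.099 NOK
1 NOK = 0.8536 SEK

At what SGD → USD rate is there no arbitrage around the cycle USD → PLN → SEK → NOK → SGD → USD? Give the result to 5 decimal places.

Known legs of the cycle: 3.692 × 2.685 × 1.099 × 0.1196 = 1.302971314008
For no arbitrage the full-cycle product must be 1, so the missing rate is 1 / 1.302971314008 ≈ 0.7674766.

0.76748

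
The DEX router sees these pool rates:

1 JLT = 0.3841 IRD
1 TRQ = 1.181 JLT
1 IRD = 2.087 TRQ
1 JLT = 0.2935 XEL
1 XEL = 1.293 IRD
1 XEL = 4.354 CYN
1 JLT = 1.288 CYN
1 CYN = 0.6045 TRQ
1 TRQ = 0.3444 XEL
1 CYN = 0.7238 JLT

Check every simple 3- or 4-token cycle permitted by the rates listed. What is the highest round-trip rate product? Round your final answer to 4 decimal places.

TRQ→JLT→IRD→TRQ: 1.181 × 0.3841 × 2.087 = 0.94671
TRQ→JLT→XEL→IRD→TRQ: 1.181 × 0.2935 × 1.293 × 2.087 = 0.93536
TRQ→XEL→IRD→TRQ: 0.3444 × 1.293 × 2.087 = 0.92936
XEL→CYN→JLT→XEL: 4.354 × 0.7238 × 0.2935 = 0.92494
TRQ→JLT→CYN→TRQ: 1.181 × 1.288 × 0.6045 = 0.91952
TRQ→JLT→XEL→CYN→TRQ: 1.181 × 0.2935 × 4.354 × 0.6045 = 0.91231
TRQ→XEL→CYN→TRQ: 0.3444 × 4.354 × 0.6045 = 0.90646
Maximum is TRQ→JLT→IRD→TRQ at 0.9467; no arbitrage — every cycle loses value.

0.9467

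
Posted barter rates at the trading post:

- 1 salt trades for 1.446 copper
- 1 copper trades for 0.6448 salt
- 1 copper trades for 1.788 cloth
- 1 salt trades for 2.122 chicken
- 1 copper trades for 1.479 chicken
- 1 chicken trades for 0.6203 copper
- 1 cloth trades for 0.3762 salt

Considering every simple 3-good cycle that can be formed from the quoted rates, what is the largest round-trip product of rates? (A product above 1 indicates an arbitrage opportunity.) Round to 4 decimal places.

0.9726

salt→copper→cloth→salt: 1.446 × 1.788 × 0.3762 = 0.97265
chicken→copper→salt→chicken: 0.6203 × 0.6448 × 2.122 = 0.84874
Maximum is salt→copper→cloth→salt at 0.9726; no arbitrage — every cycle loses value.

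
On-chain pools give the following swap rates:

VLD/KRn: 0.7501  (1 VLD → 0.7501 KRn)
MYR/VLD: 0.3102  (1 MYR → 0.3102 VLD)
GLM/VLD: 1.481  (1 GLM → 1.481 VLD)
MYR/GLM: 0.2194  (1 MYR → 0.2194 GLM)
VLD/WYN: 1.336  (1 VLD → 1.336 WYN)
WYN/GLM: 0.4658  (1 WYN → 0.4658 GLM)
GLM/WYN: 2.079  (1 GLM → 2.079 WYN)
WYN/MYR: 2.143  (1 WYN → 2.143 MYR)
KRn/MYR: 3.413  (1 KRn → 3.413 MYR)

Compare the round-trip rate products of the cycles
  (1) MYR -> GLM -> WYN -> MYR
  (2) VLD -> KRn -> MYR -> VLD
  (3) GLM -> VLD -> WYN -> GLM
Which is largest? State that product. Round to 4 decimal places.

0.9775

(1) 0.2194 × 2.079 × 2.143 = 0.97749
(2) 0.7501 × 3.413 × 0.3102 = 0.79414
(3) 1.481 × 1.336 × 0.4658 = 0.92164
Highest is cycle (1) at 0.9775 (≤1, no arbitrage).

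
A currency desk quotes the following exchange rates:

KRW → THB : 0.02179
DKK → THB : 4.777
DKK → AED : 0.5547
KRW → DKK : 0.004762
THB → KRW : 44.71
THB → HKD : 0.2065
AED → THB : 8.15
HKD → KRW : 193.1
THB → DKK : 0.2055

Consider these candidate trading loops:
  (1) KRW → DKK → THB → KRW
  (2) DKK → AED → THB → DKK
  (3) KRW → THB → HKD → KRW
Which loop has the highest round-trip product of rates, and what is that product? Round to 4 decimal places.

(1) 0.004762 × 4.777 × 44.71 = 1.01707
(2) 0.5547 × 8.15 × 0.2055 = 0.92903
(3) 0.02179 × 0.2065 × 193.1 = 0.86888
Highest is cycle (1) at 1.0171 (>1, arbitrage).

1.0171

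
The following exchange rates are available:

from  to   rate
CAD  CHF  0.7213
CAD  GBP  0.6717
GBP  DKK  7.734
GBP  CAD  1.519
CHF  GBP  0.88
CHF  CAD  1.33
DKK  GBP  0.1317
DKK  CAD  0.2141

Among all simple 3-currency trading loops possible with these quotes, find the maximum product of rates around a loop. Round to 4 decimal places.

1.1122

CAD→GBP→DKK→CAD: 0.6717 × 7.734 × 0.2141 = 1.11223
CAD→CHF→GBP→CAD: 0.7213 × 0.88 × 1.519 = 0.96418
Maximum is CAD→GBP→DKK→CAD at 1.1122; arbitrage exists.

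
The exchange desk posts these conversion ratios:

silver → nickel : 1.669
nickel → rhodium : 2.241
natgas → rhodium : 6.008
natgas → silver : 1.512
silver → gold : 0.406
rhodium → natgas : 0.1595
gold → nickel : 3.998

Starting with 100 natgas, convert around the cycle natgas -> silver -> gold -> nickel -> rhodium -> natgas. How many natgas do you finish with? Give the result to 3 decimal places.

87.725

100 natgas × 1.512 = 151.2 silver
151.2 silver × 0.406 = 61.3872 gold
61.3872 gold × 3.998 = 245.4260256 nickel
245.4260256 nickel × 2.241 = 549.9997233696 rhodium
549.9997233696 rhodium × 0.1595 = 87.7249558774512 natgas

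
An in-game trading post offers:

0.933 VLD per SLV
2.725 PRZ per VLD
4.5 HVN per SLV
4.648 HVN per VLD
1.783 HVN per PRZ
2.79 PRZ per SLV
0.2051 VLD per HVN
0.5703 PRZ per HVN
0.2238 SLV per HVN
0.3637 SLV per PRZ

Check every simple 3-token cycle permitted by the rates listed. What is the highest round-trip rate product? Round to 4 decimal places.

1.1133

PRZ→HVN→SLV→PRZ: 1.783 × 0.2238 × 2.79 = 1.11331
PRZ→HVN→VLD→PRZ: 1.783 × 0.2051 × 2.725 = 0.99651
HVN→SLV→VLD→HVN: 0.2238 × 0.933 × 4.648 = 0.97053
PRZ→SLV→HVN→PRZ: 0.3637 × 4.5 × 0.5703 = 0.93338
PRZ→SLV→VLD→PRZ: 0.3637 × 0.933 × 2.725 = 0.92468
Maximum is PRZ→HVN→SLV→PRZ at 1.1133; arbitrage exists.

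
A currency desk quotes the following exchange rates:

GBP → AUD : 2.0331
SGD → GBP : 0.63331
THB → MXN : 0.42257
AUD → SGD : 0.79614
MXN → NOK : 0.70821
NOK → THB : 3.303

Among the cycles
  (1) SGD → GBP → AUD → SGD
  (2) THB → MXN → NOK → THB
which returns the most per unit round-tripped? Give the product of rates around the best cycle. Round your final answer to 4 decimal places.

1.0251

(1) 0.63331 × 2.0331 × 0.79614 = 1.02510
(2) 0.42257 × 0.70821 × 3.303 = 0.98848
Highest is cycle (1) at 1.0251 (>1, arbitrage).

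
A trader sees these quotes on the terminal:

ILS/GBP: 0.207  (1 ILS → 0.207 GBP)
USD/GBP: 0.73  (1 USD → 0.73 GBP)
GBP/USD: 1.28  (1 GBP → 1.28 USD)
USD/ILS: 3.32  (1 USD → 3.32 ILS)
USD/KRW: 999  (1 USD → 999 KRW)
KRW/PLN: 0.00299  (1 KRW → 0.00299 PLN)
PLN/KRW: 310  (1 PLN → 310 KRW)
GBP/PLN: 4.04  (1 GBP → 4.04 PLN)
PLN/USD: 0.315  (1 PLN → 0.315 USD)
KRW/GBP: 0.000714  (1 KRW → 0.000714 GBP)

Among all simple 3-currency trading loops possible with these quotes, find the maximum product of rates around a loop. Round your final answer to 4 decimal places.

USD→KRW→PLN→USD: 999 × 0.00299 × 0.315 = 0.94091
GBP→PLN→USD→GBP: 4.04 × 0.315 × 0.73 = 0.92900
GBP→USD→KRW→GBP: 1.28 × 999 × 0.000714 = 0.91301
GBP→PLN→KRW→GBP: 4.04 × 310 × 0.000714 = 0.89421
GBP→USD→ILS→GBP: 1.28 × 3.32 × 0.207 = 0.87967
Maximum is USD→KRW→PLN→USD at 0.9409; no arbitrage — every cycle loses value.

0.9409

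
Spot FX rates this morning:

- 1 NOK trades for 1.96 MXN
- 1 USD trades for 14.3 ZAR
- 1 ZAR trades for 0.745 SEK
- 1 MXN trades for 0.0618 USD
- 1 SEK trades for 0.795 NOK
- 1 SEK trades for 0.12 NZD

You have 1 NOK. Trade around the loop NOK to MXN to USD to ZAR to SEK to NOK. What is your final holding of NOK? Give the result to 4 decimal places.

1 NOK × 1.96 = 1.96 MXN
1.96 MXN × 0.0618 = 0.121128 USD
0.121128 USD × 14.3 = 1.7321304 ZAR
1.7321304 ZAR × 0.745 = 1.290437148 SEK
1.290437148 SEK × 0.795 = 1.02589753266 NOK

1.0259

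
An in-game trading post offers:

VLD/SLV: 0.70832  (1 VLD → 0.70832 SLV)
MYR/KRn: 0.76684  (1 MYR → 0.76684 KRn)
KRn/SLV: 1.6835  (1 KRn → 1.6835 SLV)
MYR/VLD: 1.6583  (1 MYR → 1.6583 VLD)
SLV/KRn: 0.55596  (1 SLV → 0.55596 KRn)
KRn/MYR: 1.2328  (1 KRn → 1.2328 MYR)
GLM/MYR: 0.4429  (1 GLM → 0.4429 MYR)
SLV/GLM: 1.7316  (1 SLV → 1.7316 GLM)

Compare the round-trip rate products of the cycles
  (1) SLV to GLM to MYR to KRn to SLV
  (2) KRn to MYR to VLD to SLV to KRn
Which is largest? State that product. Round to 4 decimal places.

0.9901

(1) 1.7316 × 0.4429 × 0.76684 × 1.6835 = 0.99008
(2) 1.2328 × 1.6583 × 0.70832 × 0.55596 = 0.80506
Highest is cycle (1) at 0.9901 (≤1, no arbitrage).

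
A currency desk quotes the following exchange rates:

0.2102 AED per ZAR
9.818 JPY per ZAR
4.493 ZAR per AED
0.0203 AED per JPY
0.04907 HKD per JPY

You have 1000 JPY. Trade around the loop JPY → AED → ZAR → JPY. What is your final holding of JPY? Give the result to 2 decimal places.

895.48

1000 JPY × 0.0203 = 20.3 AED
20.3 AED × 4.493 = 91.2079 ZAR
91.2079 ZAR × 9.818 = 895.4791622 JPY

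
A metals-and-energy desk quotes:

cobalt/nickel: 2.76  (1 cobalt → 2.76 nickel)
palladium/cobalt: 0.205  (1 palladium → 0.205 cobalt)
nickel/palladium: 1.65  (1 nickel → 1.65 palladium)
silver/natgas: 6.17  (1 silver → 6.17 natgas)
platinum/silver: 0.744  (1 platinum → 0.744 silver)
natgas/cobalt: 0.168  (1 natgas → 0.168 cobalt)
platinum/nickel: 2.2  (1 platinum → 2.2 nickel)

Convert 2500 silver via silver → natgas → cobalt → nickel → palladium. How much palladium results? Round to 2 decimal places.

2500 silver × 6.17 = 15425 natgas
15425 natgas × 0.168 = 2591.4 cobalt
2591.4 cobalt × 2.76 = 7152.264 nickel
7152.264 nickel × 1.65 = 11801.2356 palladium

11801.24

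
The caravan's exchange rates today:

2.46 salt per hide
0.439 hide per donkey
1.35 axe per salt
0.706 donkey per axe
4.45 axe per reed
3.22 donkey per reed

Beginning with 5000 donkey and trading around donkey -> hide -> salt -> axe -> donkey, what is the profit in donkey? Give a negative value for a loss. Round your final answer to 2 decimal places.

146.45

5000 donkey × 0.439 = 2195 hide
2195 hide × 2.46 = 5399.7 salt
5399.7 salt × 1.35 = 7289.595 axe
7289.595 axe × 0.706 = 5146.45407 donkey
Net change: 5146.45407 − 5000 = 146.45407 donkey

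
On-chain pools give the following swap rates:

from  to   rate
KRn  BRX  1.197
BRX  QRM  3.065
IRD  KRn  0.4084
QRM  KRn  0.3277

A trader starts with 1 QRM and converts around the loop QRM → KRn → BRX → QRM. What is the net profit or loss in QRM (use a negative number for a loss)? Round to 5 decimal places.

0.20227

1 QRM × 0.3277 = 0.3277 KRn
0.3277 KRn × 1.197 = 0.3922569 BRX
0.3922569 BRX × 3.065 = 1.2022673985 QRM
Net change: 1.2022673985 − 1 = 0.2022673985 QRM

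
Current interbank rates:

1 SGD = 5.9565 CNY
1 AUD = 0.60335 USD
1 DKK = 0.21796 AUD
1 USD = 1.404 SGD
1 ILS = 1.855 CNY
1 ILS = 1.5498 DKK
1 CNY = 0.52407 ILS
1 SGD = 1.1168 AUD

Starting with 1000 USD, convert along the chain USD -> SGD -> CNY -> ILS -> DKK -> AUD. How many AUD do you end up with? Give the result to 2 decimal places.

1480.47

1000 USD × 1.404 = 1404 SGD
1404 SGD × 5.9565 = 8362.926 CNY
8362.926 CNY × 0.52407 = 4382.75862882 ILS
4382.75862882 ILS × 1.5498 = 6792.399322945236 DKK
6792.399322945236 DKK × 0.21796 = 1480.47135642914363856 AUD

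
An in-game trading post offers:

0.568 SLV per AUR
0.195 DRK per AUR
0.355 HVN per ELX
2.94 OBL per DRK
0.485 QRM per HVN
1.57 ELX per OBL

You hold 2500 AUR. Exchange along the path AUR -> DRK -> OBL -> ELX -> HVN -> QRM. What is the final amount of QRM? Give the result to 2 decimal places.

2500 AUR × 0.195 = 487.5 DRK
487.5 DRK × 2.94 = 1433.25 OBL
1433.25 OBL × 1.57 = 2250.2025 ELX
2250.2025 ELX × 0.355 = 798.8218875 HVN
798.8218875 HVN × 0.485 = 387.4286154375 QRM

387.43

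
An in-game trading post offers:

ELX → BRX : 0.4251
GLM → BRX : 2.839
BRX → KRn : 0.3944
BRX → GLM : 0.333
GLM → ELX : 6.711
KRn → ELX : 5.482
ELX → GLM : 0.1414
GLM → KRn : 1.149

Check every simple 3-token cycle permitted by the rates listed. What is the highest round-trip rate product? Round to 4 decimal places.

0.9500

BRX→GLM→ELX→BRX: 0.333 × 6.711 × 0.4251 = 0.95000
BRX→KRn→ELX→BRX: 0.3944 × 5.482 × 0.4251 = 0.91911
KRn→ELX→GLM→KRn: 5.482 × 0.1414 × 1.149 = 0.89065
Maximum is BRX→GLM→ELX→BRX at 0.9500; no arbitrage — every cycle loses value.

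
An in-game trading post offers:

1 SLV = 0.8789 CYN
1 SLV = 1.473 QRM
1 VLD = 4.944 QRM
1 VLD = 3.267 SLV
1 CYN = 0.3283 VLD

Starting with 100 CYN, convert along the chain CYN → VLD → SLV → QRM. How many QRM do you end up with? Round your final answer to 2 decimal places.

157.99

100 CYN × 0.3283 = 32.83 VLD
32.83 VLD × 3.267 = 107.25561 SLV
107.25561 SLV × 1.473 = 157.98751353 QRM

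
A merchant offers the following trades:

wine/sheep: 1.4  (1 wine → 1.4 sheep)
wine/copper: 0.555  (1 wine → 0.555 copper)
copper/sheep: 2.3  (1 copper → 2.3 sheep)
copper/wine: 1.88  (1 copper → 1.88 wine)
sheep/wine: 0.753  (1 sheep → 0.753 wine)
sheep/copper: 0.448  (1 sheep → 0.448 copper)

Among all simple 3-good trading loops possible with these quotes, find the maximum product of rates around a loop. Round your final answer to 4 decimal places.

wine→sheep→copper→wine: 1.4 × 0.448 × 1.88 = 1.17914
wine→copper→sheep→wine: 0.555 × 2.3 × 0.753 = 0.96120
Maximum is wine→sheep→copper→wine at 1.1791; arbitrage exists.

1.1791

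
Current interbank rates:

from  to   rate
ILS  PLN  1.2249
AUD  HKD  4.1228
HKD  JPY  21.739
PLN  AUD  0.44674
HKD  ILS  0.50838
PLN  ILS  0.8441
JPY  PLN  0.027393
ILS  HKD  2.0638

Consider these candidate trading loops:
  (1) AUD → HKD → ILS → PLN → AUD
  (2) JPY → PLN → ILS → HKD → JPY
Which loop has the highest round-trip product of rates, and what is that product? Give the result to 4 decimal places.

1.1469

(1) 4.1228 × 0.50838 × 1.2249 × 0.44674 = 1.14693
(2) 0.027393 × 0.8441 × 2.0638 × 21.739 = 1.03739
Highest is cycle (1) at 1.1469 (>1, arbitrage).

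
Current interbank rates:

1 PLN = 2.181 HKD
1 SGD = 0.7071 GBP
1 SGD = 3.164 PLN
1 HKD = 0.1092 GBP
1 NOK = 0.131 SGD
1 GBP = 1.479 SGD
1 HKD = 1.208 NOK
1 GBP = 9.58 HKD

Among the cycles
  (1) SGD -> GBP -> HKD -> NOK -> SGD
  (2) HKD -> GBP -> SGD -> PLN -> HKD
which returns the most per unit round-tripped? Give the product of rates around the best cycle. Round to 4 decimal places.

1.1145

(1) 0.7071 × 9.58 × 1.208 × 0.131 = 1.07197
(2) 0.1092 × 1.479 × 3.164 × 2.181 = 1.11451
Highest is cycle (2) at 1.1145 (>1, arbitrage).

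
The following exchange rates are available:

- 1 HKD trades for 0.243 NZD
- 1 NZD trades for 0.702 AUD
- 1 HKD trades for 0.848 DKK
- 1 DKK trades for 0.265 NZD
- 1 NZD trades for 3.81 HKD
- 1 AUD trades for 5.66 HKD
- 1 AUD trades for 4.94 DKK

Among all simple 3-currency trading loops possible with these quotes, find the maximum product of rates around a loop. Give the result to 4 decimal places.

AUD→HKD→NZD→AUD: 5.66 × 0.243 × 0.702 = 0.96552
DKK→NZD→AUD→DKK: 0.265 × 0.702 × 4.94 = 0.91899
DKK→NZD→HKD→DKK: 0.265 × 3.81 × 0.848 = 0.85618
Maximum is AUD→HKD→NZD→AUD at 0.9655; no arbitrage — every cycle loses value.

0.9655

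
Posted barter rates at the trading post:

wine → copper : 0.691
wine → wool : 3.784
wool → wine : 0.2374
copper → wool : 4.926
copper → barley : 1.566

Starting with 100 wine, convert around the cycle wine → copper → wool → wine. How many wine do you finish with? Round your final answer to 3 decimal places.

80.808

100 wine × 0.691 = 69.1 copper
69.1 copper × 4.926 = 340.3866 wool
340.3866 wool × 0.2374 = 80.80777884 wine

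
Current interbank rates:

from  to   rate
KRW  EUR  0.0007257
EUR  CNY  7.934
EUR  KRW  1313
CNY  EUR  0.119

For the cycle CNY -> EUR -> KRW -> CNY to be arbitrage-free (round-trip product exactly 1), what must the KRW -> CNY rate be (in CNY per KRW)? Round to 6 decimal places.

Known legs of the cycle: 0.119 × 1313 = 156.247
For no arbitrage the full-cycle product must be 1, so the missing rate is 1 / 156.247 ≈ 0.00640012.

0.006400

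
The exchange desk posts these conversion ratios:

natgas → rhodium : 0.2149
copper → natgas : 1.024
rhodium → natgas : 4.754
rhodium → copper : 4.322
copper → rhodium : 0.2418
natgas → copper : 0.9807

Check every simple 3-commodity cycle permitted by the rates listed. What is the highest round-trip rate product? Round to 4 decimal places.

natgas→copper→rhodium→natgas: 0.9807 × 0.2418 × 4.754 = 1.12733
natgas→rhodium→copper→natgas: 0.2149 × 4.322 × 1.024 = 0.95109
Maximum is natgas→copper→rhodium→natgas at 1.1273; arbitrage exists.

1.1273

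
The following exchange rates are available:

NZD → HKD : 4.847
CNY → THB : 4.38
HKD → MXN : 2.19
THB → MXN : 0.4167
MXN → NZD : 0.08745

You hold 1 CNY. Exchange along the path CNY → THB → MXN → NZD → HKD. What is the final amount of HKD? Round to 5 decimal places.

1 CNY × 4.38 = 4.38 THB
4.38 THB × 0.4167 = 1.825146 MXN
1.825146 MXN × 0.08745 = 0.1596090177 NZD
0.1596090177 NZD × 4.847 = 0.7736249087919 HKD

0.77362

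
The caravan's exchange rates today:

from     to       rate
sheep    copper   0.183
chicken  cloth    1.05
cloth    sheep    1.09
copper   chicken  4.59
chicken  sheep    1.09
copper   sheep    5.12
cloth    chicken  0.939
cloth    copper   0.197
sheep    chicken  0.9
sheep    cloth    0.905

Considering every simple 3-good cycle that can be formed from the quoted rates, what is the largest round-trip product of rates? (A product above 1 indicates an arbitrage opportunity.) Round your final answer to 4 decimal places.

cloth→sheep→chicken→cloth: 1.09 × 0.9 × 1.05 = 1.03005
cloth→copper→chicken→cloth: 0.197 × 4.59 × 1.05 = 0.94944
cloth→chicken→sheep→cloth: 0.939 × 1.09 × 0.905 = 0.92628
copper→chicken→sheep→copper: 4.59 × 1.09 × 0.183 = 0.91557
cloth→copper→sheep→cloth: 0.197 × 5.12 × 0.905 = 0.91282
Maximum is cloth→sheep→chicken→cloth at 1.0301; arbitrage exists.

1.0301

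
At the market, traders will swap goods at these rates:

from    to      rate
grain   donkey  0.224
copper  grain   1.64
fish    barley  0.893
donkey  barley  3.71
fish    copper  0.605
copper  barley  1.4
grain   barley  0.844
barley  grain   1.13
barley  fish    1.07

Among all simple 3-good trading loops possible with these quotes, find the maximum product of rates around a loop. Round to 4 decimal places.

0.9391

grain→donkey→barley→grain: 0.224 × 3.71 × 1.13 = 0.93908
copper→barley→fish→copper: 1.4 × 1.07 × 0.605 = 0.90629
Maximum is grain→donkey→barley→grain at 0.9391; no arbitrage — every cycle loses value.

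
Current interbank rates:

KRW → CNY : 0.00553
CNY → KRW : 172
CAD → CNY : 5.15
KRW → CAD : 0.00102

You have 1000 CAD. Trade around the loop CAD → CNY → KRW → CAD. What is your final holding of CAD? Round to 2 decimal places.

903.52

1000 CAD × 5.15 = 5150 CNY
5150 CNY × 172 = 885800 KRW
885800 KRW × 0.00102 = 903.516 CAD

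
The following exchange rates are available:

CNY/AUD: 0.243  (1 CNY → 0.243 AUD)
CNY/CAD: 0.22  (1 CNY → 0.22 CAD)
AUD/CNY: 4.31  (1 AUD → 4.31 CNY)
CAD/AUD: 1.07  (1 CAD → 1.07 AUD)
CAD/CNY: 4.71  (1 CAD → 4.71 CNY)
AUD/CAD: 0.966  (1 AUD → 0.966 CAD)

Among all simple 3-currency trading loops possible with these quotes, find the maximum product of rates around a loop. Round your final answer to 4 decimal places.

CAD→CNY→AUD→CAD: 4.71 × 0.243 × 0.966 = 1.10562
CAD→AUD→CNY→CAD: 1.07 × 4.31 × 0.22 = 1.01457
Maximum is CAD→CNY→AUD→CAD at 1.1056; arbitrage exists.

1.1056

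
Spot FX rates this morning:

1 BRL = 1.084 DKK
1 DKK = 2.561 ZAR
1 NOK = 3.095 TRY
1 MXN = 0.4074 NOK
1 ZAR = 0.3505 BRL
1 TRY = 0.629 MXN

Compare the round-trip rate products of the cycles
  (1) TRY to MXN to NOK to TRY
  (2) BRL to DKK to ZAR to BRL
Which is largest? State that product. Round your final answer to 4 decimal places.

(1) 0.629 × 0.4074 × 3.095 = 0.79311
(2) 1.084 × 2.561 × 0.3505 = 0.97303
Highest is cycle (2) at 0.9730 (≤1, no arbitrage).

0.9730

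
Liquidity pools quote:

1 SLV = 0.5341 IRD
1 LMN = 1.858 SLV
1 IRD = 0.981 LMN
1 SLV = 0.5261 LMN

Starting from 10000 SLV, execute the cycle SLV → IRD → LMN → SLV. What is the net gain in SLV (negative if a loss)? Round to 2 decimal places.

10000 SLV × 0.5341 = 5341 IRD
5341 IRD × 0.981 = 5239.521 LMN
5239.521 LMN × 1.858 = 9735.030018 SLV
Net change: 9735.030018 − 10000 = -264.969982 SLV

-264.97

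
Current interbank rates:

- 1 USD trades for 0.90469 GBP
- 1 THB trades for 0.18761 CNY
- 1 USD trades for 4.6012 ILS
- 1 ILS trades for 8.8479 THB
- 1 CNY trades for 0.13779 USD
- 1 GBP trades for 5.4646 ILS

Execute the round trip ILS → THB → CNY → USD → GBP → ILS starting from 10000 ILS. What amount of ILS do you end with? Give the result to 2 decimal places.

10000 ILS × 8.8479 = 88479 THB
88479 THB × 0.18761 = 16599.54519 CNY
16599.54519 CNY × 0.13779 = 2287.2513317301 USD
2287.2513317301 USD × 0.90469 = 2069.253407302904169 GBP
2069.253407302904169 GBP × 5.4646 = 11307.6421695474501219174 ILS

11307.64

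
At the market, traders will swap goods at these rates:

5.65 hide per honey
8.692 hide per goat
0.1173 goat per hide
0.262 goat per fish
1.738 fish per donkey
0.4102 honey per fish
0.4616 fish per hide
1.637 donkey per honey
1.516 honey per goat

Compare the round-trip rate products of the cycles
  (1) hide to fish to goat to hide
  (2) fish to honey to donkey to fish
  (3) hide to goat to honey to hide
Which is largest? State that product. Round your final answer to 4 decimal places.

(1) 0.4616 × 0.262 × 8.692 = 1.05120
(2) 0.4102 × 1.637 × 1.738 = 1.16706
(3) 0.1173 × 1.516 × 5.65 = 1.00472
Highest is cycle (2) at 1.1671 (>1, arbitrage).

1.1671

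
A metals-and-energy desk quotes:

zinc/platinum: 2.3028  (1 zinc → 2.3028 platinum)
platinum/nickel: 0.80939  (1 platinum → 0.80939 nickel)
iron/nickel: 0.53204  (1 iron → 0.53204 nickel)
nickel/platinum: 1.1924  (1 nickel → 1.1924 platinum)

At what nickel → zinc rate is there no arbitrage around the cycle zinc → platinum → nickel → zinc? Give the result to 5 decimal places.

Known legs of the cycle: 2.3028 × 0.80939 = 1.863863292
For no arbitrage the full-cycle product must be 1, so the missing rate is 1 / 1.863863292 ≈ 0.5365200.

0.53652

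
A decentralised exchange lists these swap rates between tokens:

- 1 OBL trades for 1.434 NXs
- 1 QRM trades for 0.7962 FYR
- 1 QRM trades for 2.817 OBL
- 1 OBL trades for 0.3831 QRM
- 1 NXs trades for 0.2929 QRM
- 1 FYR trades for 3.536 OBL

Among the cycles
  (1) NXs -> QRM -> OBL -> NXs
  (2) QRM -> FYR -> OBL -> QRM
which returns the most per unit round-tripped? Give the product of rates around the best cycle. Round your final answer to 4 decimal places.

1.1832

(1) 0.2929 × 2.817 × 1.434 = 1.18319
(2) 0.7962 × 3.536 × 0.3831 = 1.07857
Highest is cycle (1) at 1.1832 (>1, arbitrage).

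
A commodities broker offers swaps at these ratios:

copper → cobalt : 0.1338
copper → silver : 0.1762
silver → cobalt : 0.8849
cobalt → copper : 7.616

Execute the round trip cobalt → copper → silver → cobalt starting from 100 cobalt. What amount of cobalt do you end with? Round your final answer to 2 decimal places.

100 cobalt × 7.616 = 761.6 copper
761.6 copper × 0.1762 = 134.19392 silver
134.19392 silver × 0.8849 = 118.748199808 cobalt

118.75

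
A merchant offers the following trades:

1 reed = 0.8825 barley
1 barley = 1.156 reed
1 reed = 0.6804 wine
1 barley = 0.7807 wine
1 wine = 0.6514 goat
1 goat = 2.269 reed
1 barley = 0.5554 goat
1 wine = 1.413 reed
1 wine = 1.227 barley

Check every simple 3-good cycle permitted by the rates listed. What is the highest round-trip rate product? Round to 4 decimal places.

barley→goat→reed→barley: 0.5554 × 2.269 × 0.8825 = 1.11213
reed→wine→goat→reed: 0.6804 × 0.6514 × 2.269 = 1.00565
barley→wine→reed→barley: 0.7807 × 1.413 × 0.8825 = 0.97351
barley→reed→wine→barley: 1.156 × 0.6804 × 1.227 = 0.96509
Maximum is barley→goat→reed→barley at 1.1121; arbitrage exists.

1.1121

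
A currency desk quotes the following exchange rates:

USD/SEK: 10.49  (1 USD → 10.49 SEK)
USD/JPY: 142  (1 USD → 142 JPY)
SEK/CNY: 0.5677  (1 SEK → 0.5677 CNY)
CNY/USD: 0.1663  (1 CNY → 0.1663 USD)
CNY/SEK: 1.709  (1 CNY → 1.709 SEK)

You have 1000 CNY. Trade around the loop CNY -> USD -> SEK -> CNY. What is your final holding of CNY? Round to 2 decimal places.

990.35

1000 CNY × 0.1663 = 166.3 USD
166.3 USD × 10.49 = 1744.487 SEK
1744.487 SEK × 0.5677 = 990.3452699 CNY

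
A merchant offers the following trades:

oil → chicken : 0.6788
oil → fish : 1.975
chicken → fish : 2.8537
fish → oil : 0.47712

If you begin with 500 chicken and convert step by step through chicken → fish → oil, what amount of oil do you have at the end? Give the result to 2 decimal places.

680.78

500 chicken × 2.8537 = 1426.85 fish
1426.85 fish × 0.47712 = 680.778672 oil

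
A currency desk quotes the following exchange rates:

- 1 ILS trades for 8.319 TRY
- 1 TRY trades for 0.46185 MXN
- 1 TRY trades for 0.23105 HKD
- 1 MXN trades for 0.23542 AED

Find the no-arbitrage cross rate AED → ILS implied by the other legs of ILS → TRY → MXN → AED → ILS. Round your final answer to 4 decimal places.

1.1056

Known legs of the cycle: 8.319 × 0.46185 × 0.23542 = 0.904514279913
For no arbitrage the full-cycle product must be 1, so the missing rate is 1 / 0.904514279913 ≈ 1.105566.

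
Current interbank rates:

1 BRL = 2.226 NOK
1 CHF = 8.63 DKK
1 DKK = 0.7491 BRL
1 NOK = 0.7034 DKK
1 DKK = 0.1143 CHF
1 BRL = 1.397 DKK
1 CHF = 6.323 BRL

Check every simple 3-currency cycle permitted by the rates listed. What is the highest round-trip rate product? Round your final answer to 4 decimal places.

NOK→DKK→BRL→NOK: 0.7034 × 0.7491 × 2.226 = 1.17292
CHF→BRL→DKK→CHF: 6.323 × 1.397 × 0.1143 = 1.00964
Maximum is NOK→DKK→BRL→NOK at 1.1729; arbitrage exists.

1.1729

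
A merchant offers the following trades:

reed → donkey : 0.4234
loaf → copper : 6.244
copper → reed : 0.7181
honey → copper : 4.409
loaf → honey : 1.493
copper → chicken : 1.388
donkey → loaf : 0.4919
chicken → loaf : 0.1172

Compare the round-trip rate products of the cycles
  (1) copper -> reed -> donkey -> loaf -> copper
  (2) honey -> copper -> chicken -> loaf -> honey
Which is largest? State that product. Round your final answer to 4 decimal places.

(1) 0.7181 × 0.4234 × 0.4919 × 6.244 = 0.93385
(2) 4.409 × 1.388 × 0.1172 × 1.493 = 1.07082
Highest is cycle (2) at 1.0708 (>1, arbitrage).

1.0708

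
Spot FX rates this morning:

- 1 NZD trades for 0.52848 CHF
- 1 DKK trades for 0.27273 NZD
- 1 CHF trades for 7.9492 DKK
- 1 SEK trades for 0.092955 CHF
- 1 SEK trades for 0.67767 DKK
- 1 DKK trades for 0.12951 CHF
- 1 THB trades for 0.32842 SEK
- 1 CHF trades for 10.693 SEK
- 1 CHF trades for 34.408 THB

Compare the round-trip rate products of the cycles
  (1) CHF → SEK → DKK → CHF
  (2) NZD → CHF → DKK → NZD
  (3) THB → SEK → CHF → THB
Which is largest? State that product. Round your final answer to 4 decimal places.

(1) 10.693 × 0.67767 × 0.12951 = 0.93847
(2) 0.52848 × 7.9492 × 0.27273 = 1.14574
(3) 0.32842 × 0.092955 × 34.408 = 1.05042
Highest is cycle (2) at 1.1457 (>1, arbitrage).

1.1457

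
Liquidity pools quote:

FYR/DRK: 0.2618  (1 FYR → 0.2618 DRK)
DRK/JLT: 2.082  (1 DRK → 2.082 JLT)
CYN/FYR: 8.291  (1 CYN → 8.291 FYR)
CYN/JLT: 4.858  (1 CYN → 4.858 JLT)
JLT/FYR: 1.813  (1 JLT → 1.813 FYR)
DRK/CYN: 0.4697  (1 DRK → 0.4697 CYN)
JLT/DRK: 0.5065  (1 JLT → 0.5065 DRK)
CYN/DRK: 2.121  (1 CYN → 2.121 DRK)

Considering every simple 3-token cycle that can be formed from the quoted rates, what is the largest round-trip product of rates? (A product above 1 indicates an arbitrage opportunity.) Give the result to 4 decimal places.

1.1557

CYN→JLT→DRK→CYN: 4.858 × 0.5065 × 0.4697 = 1.15573
FYR→DRK→CYN→FYR: 0.2618 × 0.4697 × 8.291 = 1.01952
FYR→DRK→JLT→FYR: 0.2618 × 2.082 × 1.813 = 0.98821
Maximum is CYN→JLT→DRK→CYN at 1.1557; arbitrage exists.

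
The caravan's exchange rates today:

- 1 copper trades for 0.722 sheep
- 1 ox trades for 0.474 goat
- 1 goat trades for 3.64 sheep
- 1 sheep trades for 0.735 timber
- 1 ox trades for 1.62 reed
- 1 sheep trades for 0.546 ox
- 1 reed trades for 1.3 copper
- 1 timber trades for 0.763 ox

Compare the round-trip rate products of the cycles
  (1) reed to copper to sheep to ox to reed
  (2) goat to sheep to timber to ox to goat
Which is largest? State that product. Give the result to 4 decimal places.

0.9676

(1) 1.3 × 0.722 × 0.546 × 1.62 = 0.83021
(2) 3.64 × 0.735 × 0.763 × 0.474 = 0.96759
Highest is cycle (2) at 0.9676 (≤1, no arbitrage).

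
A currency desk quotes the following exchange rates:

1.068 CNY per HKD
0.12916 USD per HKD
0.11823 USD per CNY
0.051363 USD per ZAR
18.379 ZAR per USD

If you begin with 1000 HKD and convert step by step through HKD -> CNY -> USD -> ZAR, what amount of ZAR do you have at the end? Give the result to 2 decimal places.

2320.71

1000 HKD × 1.068 = 1068 CNY
1068 CNY × 0.11823 = 126.26964 USD
126.26964 USD × 18.379 = 2320.70971356 ZAR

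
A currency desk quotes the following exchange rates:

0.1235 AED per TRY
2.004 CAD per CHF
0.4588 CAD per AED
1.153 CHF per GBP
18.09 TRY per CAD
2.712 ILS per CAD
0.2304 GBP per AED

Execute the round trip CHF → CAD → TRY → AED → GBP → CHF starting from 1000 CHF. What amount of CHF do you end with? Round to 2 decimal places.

1189.36

1000 CHF × 2.004 = 2004 CAD
2004 CAD × 18.09 = 36252.36 TRY
36252.36 TRY × 0.1235 = 4477.16646 AED
4477.16646 AED × 0.2304 = 1031.539152384 GBP
1031.539152384 GBP × 1.153 = 1189.364642698752 CHF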